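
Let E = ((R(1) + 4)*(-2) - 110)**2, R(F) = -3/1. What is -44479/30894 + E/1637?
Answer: 16564327/2661762 ≈ 6.2231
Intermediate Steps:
R(F) = -3 (R(F) = -3*1 = -3)
E = 12544 (E = ((-3 + 4)*(-2) - 110)**2 = (1*(-2) - 110)**2 = (-2 - 110)**2 = (-112)**2 = 12544)
-44479/30894 + E/1637 = -44479/30894 + 12544/1637 = -44479*1/30894 + 12544*(1/1637) = -2341/1626 + 12544/1637 = 16564327/2661762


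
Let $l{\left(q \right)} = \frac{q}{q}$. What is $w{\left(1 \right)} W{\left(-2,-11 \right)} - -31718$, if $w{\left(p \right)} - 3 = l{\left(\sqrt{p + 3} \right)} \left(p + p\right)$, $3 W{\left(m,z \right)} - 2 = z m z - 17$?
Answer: $\frac{93869}{3} \approx 31290.0$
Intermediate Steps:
$l{\left(q \right)} = 1$
$W{\left(m,z \right)} = -5 + \frac{m z^{2}}{3}$ ($W{\left(m,z \right)} = \frac{2}{3} + \frac{z m z - 17}{3} = \frac{2}{3} + \frac{m z z - 17}{3} = \frac{2}{3} + \frac{m z^{2} - 17}{3} = \frac{2}{3} + \frac{-17 + m z^{2}}{3} = \frac{2}{3} + \left(- \frac{17}{3} + \frac{m z^{2}}{3}\right) = -5 + \frac{m z^{2}}{3}$)
$w{\left(p \right)} = 3 + 2 p$ ($w{\left(p \right)} = 3 + 1 \left(p + p\right) = 3 + 1 \cdot 2 p = 3 + 2 p$)
$w{\left(1 \right)} W{\left(-2,-11 \right)} - -31718 = \left(3 + 2 \cdot 1\right) \left(-5 + \frac{1}{3} \left(-2\right) \left(-11\right)^{2}\right) - -31718 = \left(3 + 2\right) \left(-5 + \frac{1}{3} \left(-2\right) 121\right) + 31718 = 5 \left(-5 - \frac{242}{3}\right) + 31718 = 5 \left(- \frac{257}{3}\right) + 31718 = - \frac{1285}{3} + 31718 = \frac{93869}{3}$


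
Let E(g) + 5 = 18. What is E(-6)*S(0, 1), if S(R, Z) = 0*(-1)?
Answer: 0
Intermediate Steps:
S(R, Z) = 0
E(g) = 13 (E(g) = -5 + 18 = 13)
E(-6)*S(0, 1) = 13*0 = 0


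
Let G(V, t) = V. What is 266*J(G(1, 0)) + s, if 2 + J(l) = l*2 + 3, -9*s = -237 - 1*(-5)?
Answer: 7414/9 ≈ 823.78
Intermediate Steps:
s = 232/9 (s = -(-237 - 1*(-5))/9 = -(-237 + 5)/9 = -⅑*(-232) = 232/9 ≈ 25.778)
J(l) = 1 + 2*l (J(l) = -2 + (l*2 + 3) = -2 + (2*l + 3) = -2 + (3 + 2*l) = 1 + 2*l)
266*J(G(1, 0)) + s = 266*(1 + 2*1) + 232/9 = 266*(1 + 2) + 232/9 = 266*3 + 232/9 = 798 + 232/9 = 7414/9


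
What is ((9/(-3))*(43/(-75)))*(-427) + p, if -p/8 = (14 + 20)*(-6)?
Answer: 22439/25 ≈ 897.56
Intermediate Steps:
p = 1632 (p = -8*(14 + 20)*(-6) = -272*(-6) = -8*(-204) = 1632)
((9/(-3))*(43/(-75)))*(-427) + p = ((9/(-3))*(43/(-75)))*(-427) + 1632 = ((9*(-⅓))*(43*(-1/75)))*(-427) + 1632 = -3*(-43/75)*(-427) + 1632 = (43/25)*(-427) + 1632 = -18361/25 + 1632 = 22439/25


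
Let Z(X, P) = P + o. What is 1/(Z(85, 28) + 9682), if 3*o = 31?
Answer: 3/29161 ≈ 0.00010288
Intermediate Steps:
o = 31/3 (o = (1/3)*31 = 31/3 ≈ 10.333)
Z(X, P) = 31/3 + P (Z(X, P) = P + 31/3 = 31/3 + P)
1/(Z(85, 28) + 9682) = 1/((31/3 + 28) + 9682) = 1/(115/3 + 9682) = 1/(29161/3) = 3/29161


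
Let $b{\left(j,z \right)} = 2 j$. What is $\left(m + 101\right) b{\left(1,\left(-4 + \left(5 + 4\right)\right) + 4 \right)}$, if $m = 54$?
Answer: $310$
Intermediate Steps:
$\left(m + 101\right) b{\left(1,\left(-4 + \left(5 + 4\right)\right) + 4 \right)} = \left(54 + 101\right) 2 \cdot 1 = 155 \cdot 2 = 310$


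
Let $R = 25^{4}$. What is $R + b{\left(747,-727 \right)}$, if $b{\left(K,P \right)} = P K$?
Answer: $-152444$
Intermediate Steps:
$b{\left(K,P \right)} = K P$
$R = 390625$
$R + b{\left(747,-727 \right)} = 390625 + 747 \left(-727\right) = 390625 - 543069 = -152444$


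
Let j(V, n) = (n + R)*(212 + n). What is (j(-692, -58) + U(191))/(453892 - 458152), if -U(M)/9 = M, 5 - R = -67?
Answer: -437/4260 ≈ -0.10258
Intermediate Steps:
R = 72 (R = 5 - 1*(-67) = 5 + 67 = 72)
j(V, n) = (72 + n)*(212 + n) (j(V, n) = (n + 72)*(212 + n) = (72 + n)*(212 + n))
U(M) = -9*M
(j(-692, -58) + U(191))/(453892 - 458152) = ((15264 + (-58)² + 284*(-58)) - 9*191)/(453892 - 458152) = ((15264 + 3364 - 16472) - 1719)/(-4260) = (2156 - 1719)*(-1/4260) = 437*(-1/4260) = -437/4260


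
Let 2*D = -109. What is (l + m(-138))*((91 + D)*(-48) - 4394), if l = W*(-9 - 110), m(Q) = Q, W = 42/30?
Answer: 9360358/5 ≈ 1.8721e+6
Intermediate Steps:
D = -109/2 (D = (½)*(-109) = -109/2 ≈ -54.500)
W = 7/5 (W = 42*(1/30) = 7/5 ≈ 1.4000)
l = -833/5 (l = 7*(-9 - 110)/5 = (7/5)*(-119) = -833/5 ≈ -166.60)
(l + m(-138))*((91 + D)*(-48) - 4394) = (-833/5 - 138)*((91 - 109/2)*(-48) - 4394) = -1523*((73/2)*(-48) - 4394)/5 = -1523*(-1752 - 4394)/5 = -1523/5*(-6146) = 9360358/5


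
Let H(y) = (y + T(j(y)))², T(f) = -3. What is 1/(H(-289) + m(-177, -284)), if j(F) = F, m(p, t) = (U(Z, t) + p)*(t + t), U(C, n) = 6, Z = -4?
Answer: 1/182392 ≈ 5.4827e-6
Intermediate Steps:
m(p, t) = 2*t*(6 + p) (m(p, t) = (6 + p)*(t + t) = (6 + p)*(2*t) = 2*t*(6 + p))
H(y) = (-3 + y)² (H(y) = (y - 3)² = (-3 + y)²)
1/(H(-289) + m(-177, -284)) = 1/((-3 - 289)² + 2*(-284)*(6 - 177)) = 1/((-292)² + 2*(-284)*(-171)) = 1/(85264 + 97128) = 1/182392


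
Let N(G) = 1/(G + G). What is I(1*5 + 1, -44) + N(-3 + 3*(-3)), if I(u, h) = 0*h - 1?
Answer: -25/24 ≈ -1.0417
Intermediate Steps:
I(u, h) = -1 (I(u, h) = 0 - 1 = -1)
N(G) = 1/(2*G)
I(1*5 + 1, -44) + N(-3 + 3*(-3)) = -1 + 1/(2*(-3 + 3*(-3))) = -1 + 1/(2*(-3 - 9)) = -1 + (1/2)/(-12) = -1 + (1/2)*(-1/12) = -1 - 1/24 = -25/24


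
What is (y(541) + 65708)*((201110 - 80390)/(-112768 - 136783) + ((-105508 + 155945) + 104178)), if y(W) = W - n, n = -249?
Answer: 2565772606728210/249551 ≈ 1.0282e+10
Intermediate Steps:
y(W) = 249 + W (y(W) = W - 1*(-249) = W + 249 = 249 + W)
(y(541) + 65708)*((201110 - 80390)/(-112768 - 136783) + ((-105508 + 155945) + 104178)) = ((249 + 541) + 65708)*((201110 - 80390)/(-112768 - 136783) + ((-105508 + 155945) + 104178)) = (790 + 65708)*(120720/(-249551) + (50437 + 104178)) = 66498*(120720*(-1/249551) + 154615) = 66498*(-120720/249551 + 154615) = 66498*(38584207145/249551) = 2565772606728210/249551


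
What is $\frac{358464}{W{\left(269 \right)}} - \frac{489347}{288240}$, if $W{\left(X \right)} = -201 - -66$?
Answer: $- \frac{2297549449}{864720} \approx -2657.0$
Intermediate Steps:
$W{\left(X \right)} = -135$ ($W{\left(X \right)} = -201 + 66 = -135$)
$\frac{358464}{W{\left(269 \right)}} - \frac{489347}{288240} = \frac{358464}{-135} - \frac{489347}{288240} = 358464 \left(- \frac{1}{135}\right) - \frac{489347}{288240} = - \frac{119488}{45} - \frac{489347}{288240} = - \frac{2297549449}{864720}$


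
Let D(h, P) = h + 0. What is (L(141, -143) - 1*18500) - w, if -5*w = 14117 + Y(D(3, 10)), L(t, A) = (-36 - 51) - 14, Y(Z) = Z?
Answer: -15777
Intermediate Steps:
D(h, P) = h
L(t, A) = -101 (L(t, A) = -87 - 14 = -101)
w = -2824 (w = -(14117 + 3)/5 = -⅕*14120 = -2824)
(L(141, -143) - 1*18500) - w = (-101 - 1*18500) - 1*(-2824) = (-101 - 18500) + 2824 = -18601 + 2824 = -15777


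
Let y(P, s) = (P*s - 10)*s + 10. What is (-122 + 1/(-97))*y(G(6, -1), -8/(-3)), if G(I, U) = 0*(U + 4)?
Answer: 197250/97 ≈ 2033.5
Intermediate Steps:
G(I, U) = 0 (G(I, U) = 0*(4 + U) = 0)
y(P, s) = 10 + s*(-10 + P*s) (y(P, s) = (-10 + P*s)*s + 10 = s*(-10 + P*s) + 10 = 10 + s*(-10 + P*s))
(-122 + 1/(-97))*y(G(6, -1), -8/(-3)) = (-122 + 1/(-97))*(10 - (-80)/(-3) + 0*(-8/(-3))²) = (-122 - 1/97)*(10 - (-80)*(-1)/3 + 0*(-8*(-⅓))²) = -11835*(10 - 10*8/3 + 0*(8/3)²)/97 = -11835*(10 - 80/3 + 0*(64/9))/97 = -11835*(10 - 80/3 + 0)/97 = -11835/97*(-50/3) = 197250/97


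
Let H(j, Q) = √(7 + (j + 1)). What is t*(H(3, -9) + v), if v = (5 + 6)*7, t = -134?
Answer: -10318 - 134*√11 ≈ -10762.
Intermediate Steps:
v = 77 (v = 11*7 = 77)
H(j, Q) = √(8 + j) (H(j, Q) = √(7 + (1 + j)) = √(8 + j))
t*(H(3, -9) + v) = -134*(√(8 + 3) + 77) = -134*(√11 + 77) = -134*(77 + √11) = -10318 - 134*√11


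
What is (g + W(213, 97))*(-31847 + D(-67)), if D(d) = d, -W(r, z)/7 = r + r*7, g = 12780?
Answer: -27190728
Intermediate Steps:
W(r, z) = -56*r (W(r, z) = -7*(r + r*7) = -7*(r + 7*r) = -56*r)
(g + W(213, 97))*(-31847 + D(-67)) = (12780 - 56*213)*(-31847 - 67) = (12780 - 11928)*(-31914) = 852*(-31914) = -27190728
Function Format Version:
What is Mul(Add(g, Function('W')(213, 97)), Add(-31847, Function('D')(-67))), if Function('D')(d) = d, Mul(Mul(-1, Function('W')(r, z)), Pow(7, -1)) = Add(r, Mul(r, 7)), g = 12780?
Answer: -27190728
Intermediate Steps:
Function('W')(r, z) = Mul(-56, r) (Function('W')(r, z) = Mul(-7, Add(r, Mul(r, 7))) = Mul(-7, Add(r, Mul(7, r))) = Mul(-7, Mul(8, r)) = Mul(-56, r))
Mul(Add(g, Function('W')(213, 97)), Add(-31847, Function('D')(-67))) = Mul(Add(12780, Mul(-56, 213)), Add(-31847, -67)) = Mul(Add(12780, -11928), -31914) = Mul(852, -31914) = -27190728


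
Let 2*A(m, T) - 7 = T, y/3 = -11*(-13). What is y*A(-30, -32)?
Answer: -10725/2 ≈ -5362.5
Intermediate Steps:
y = 429 (y = 3*(-11*(-13)) = 3*143 = 429)
A(m, T) = 7/2 + T/2
y*A(-30, -32) = 429*(7/2 + (½)*(-32)) = 429*(7/2 - 16) = 429*(-25/2) = -10725/2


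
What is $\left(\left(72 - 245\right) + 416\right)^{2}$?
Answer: $59049$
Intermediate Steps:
$\left(\left(72 - 245\right) + 416\right)^{2} = \left(-173 + 416\right)^{2} = 243^{2} = 59049$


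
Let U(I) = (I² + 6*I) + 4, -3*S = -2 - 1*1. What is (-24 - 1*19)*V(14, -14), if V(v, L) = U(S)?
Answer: -473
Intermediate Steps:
S = 1 (S = -(-2 - 1*1)/3 = -(-2 - 1)/3 = -⅓*(-3) = 1)
U(I) = 4 + I² + 6*I
V(v, L) = 11 (V(v, L) = 4 + 1² + 6*1 = 4 + 1 + 6 = 11)
(-24 - 1*19)*V(14, -14) = (-24 - 1*19)*11 = (-24 - 19)*11 = -43*11 = -473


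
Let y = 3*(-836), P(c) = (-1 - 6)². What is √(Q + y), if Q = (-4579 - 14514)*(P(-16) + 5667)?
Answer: 4*I*√6821131 ≈ 10447.0*I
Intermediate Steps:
P(c) = 49 (P(c) = (-7)² = 49)
y = -2508
Q = -109135588 (Q = (-4579 - 14514)*(49 + 5667) = -19093*5716 = -109135588)
√(Q + y) = √(-109135588 - 2508) = √(-109138096) = 4*I*√6821131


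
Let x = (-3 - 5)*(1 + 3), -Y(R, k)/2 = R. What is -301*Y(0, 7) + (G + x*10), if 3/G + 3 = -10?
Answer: -4163/13 ≈ -320.23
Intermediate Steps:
G = -3/13 (G = 3/(-3 - 10) = 3/(-13) = 3*(-1/13) = -3/13 ≈ -0.23077)
Y(R, k) = -2*R
x = -32 (x = -8*4 = -32)
-301*Y(0, 7) + (G + x*10) = -(-602)*0 + (-3/13 - 32*10) = -301*0 + (-3/13 - 320) = 0 - 4163/13 = -4163/13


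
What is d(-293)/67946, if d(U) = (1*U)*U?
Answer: 85849/67946 ≈ 1.2635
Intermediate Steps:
d(U) = U² (d(U) = U*U = U²)
d(-293)/67946 = (-293)²/67946 = 85849*(1/67946) = 85849/67946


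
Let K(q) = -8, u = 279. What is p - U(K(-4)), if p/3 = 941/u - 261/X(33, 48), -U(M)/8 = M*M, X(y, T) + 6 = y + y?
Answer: 946867/1860 ≈ 509.07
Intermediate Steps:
X(y, T) = -6 + 2*y (X(y, T) = -6 + (y + y) = -6 + 2*y)
U(M) = -8*M² (U(M) = -8*M*M = -8*M²)
p = -5453/1860 (p = 3*(941/279 - 261/(-6 + 2*33)) = 3*(941*(1/279) - 261/(-6 + 66)) = 3*(941/279 - 261/60) = 3*(941/279 - 261*1/60) = 3*(941/279 - 87/20) = 3*(-5453/5580) = -5453/1860 ≈ -2.9317)
p - U(K(-4)) = -5453/1860 - (-8)*(-8)² = -5453/1860 - (-8)*64 = -5453/1860 - 1*(-512) = -5453/1860 + 512 = 946867/1860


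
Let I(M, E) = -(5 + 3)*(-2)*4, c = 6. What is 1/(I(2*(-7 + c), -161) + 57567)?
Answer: 1/57631 ≈ 1.7352e-5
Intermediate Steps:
I(M, E) = 64 (I(M, E) = -8*(-2)*4 = -(-16)*4 = -1*(-64) = 64)
1/(I(2*(-7 + c), -161) + 57567) = 1/(64 + 57567) = 1/57631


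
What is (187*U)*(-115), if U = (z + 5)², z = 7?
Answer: -3096720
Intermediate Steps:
U = 144 (U = (7 + 5)² = 12² = 144)
(187*U)*(-115) = (187*144)*(-115) = 26928*(-115) = -3096720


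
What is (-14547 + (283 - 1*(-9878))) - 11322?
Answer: -15708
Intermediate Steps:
(-14547 + (283 - 1*(-9878))) - 11322 = (-14547 + (283 + 9878)) - 11322 = (-14547 + 10161) - 11322 = -4386 - 11322 = -15708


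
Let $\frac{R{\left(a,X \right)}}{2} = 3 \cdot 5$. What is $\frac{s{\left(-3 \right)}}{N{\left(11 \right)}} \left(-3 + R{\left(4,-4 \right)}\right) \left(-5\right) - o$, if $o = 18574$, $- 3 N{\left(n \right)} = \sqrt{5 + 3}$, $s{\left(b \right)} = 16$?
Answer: $-18574 + 1620 \sqrt{2} \approx -16283.0$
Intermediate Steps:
$R{\left(a,X \right)} = 30$ ($R{\left(a,X \right)} = 2 \cdot 3 \cdot 5 = 2 \cdot 15 = 30$)
$N{\left(n \right)} = - \frac{2 \sqrt{2}}{3}$ ($N{\left(n \right)} = - \frac{\sqrt{5 + 3}}{3} = - \frac{\sqrt{8}}{3} = - \frac{2 \sqrt{2}}{3}$)
$\frac{s{\left(-3 \right)}}{N{\left(11 \right)}} \left(-3 + R{\left(4,-4 \right)}\right) \left(-5\right) - o = \frac{16}{\left(- \frac{2}{3}\right) \sqrt{2}} \left(-3 + 30\right) \left(-5\right) - 18574 = 16 \left(- \frac{3 \sqrt{2}}{4}\right) 27 \left(-5\right) - 18574 = - 12 \sqrt{2} \left(-135\right) - 18574 = 1620 \sqrt{2} - 18574 = -18574 + 1620 \sqrt{2}$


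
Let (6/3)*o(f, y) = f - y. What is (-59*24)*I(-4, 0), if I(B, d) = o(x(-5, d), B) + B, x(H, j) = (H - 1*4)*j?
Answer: 2832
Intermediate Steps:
x(H, j) = j*(-4 + H) (x(H, j) = (H - 4)*j = (-4 + H)*j = j*(-4 + H))
o(f, y) = f/2 - y/2 (o(f, y) = (f - y)/2 = f/2 - y/2)
I(B, d) = B/2 - 9*d/2 (I(B, d) = ((d*(-4 - 5))/2 - B/2) + B = ((d*(-9))/2 - B/2) + B = ((-9*d)/2 - B/2) + B = (-9*d/2 - B/2) + B = B/2 - 9*d/2)
(-59*24)*I(-4, 0) = (-59*24)*((1/2)*(-4) - 9/2*0) = -1416*(-2 + 0) = -1416*(-2) = 2832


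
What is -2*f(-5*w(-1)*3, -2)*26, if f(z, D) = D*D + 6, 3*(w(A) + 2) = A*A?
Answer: -520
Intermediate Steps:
w(A) = -2 + A²/3 (w(A) = -2 + (A*A)/3 = -2 + A²/3)
f(z, D) = 6 + D² (f(z, D) = D² + 6 = 6 + D²)
-2*f(-5*w(-1)*3, -2)*26 = -2*(6 + (-2)²)*26 = -2*(6 + 4)*26 = -2*10*26 = -20*26 = -520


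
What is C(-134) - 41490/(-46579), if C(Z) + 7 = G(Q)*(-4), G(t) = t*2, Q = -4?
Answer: 1205965/46579 ≈ 25.891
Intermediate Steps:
G(t) = 2*t
C(Z) = 25 (C(Z) = -7 + (2*(-4))*(-4) = -7 - 8*(-4) = -7 + 32 = 25)
C(-134) - 41490/(-46579) = 25 - 41490/(-46579) = 25 - 41490*(-1/46579) = 25 + 41490/46579 = 1205965/46579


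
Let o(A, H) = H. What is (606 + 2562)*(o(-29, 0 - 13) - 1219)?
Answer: -3902976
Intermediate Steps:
(606 + 2562)*(o(-29, 0 - 13) - 1219) = (606 + 2562)*((0 - 13) - 1219) = 3168*(-13 - 1219) = 3168*(-1232) = -3902976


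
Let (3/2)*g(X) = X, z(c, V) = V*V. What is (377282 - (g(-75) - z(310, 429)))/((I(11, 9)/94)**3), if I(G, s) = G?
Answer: 466267431832/1331 ≈ 3.5031e+8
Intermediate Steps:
z(c, V) = V**2
g(X) = 2*X/3
(377282 - (g(-75) - z(310, 429)))/((I(11, 9)/94)**3) = (377282 - ((2/3)*(-75) - 1*429**2))/((11/94)**3) = (377282 - (-50 - 1*184041))/((11*(1/94))**3) = (377282 - (-50 - 184041))/((11/94)**3) = (377282 - 1*(-184091))/(1331/830584) = (377282 + 184091)*(830584/1331) = 561373*(830584/1331) = 466267431832/1331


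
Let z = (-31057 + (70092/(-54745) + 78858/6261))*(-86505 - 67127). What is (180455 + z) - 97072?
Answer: 544950977071995993/114252815 ≈ 4.7697e+9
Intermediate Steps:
z = 544941450329522848/114252815 (z = (-31057 + (70092*(-1/54745) + 78858*(1/6261)))*(-153632) = (-31057 + (-70092/54745 + 26286/2087))*(-153632) = (-31057 + 1292745066/114252815)*(-153632) = -3547056930389/114252815*(-153632) = 544941450329522848/114252815 ≈ 4.7696e+9)
(180455 + z) - 97072 = (180455 + 544941450329522848/114252815) - 97072 = 544962067821253673/114252815 - 97072 = 544950977071995993/114252815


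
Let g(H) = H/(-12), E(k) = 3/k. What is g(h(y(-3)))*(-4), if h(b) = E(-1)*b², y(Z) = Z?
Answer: -9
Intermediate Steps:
h(b) = -3*b² (h(b) = (3/(-1))*b² = (3*(-1))*b² = -3*b²)
g(H) = -H/12 (g(H) = H*(-1/12) = -H/12)
g(h(y(-3)))*(-4) = -(-1)*(-3)²/4*(-4) = -(-1)*9/4*(-4) = -1/12*(-27)*(-4) = (9/4)*(-4) = -9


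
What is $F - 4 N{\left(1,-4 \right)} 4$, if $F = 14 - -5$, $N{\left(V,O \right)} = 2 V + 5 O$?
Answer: $5472$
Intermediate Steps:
$F = 19$ ($F = 14 + 5 = 19$)
$F - 4 N{\left(1,-4 \right)} 4 = 19 - 4 \left(2 \cdot 1 + 5 \left(-4\right)\right) 4 = 19 - 4 \left(2 - 20\right) 4 = 19 \left(-4\right) \left(-18\right) 4 = 19 \cdot 72 \cdot 4 = 19 \cdot 288 = 5472$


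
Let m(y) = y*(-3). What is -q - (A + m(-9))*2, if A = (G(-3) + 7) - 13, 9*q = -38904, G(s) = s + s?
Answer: 12878/3 ≈ 4292.7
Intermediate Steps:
G(s) = 2*s
q = -12968/3 (q = (1/9)*(-38904) = -12968/3 ≈ -4322.7)
m(y) = -3*y
A = -12 (A = (2*(-3) + 7) - 13 = (-6 + 7) - 13 = 1 - 13 = -12)
-q - (A + m(-9))*2 = -1*(-12968/3) - (-12 - 3*(-9))*2 = 12968/3 - (-12 + 27)*2 = 12968/3 - 15*2 = 12968/3 - 1*30 = 12968/3 - 30 = 12878/3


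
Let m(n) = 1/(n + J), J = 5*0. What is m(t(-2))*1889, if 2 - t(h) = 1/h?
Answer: 3778/5 ≈ 755.60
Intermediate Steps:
t(h) = 2 - 1/h
J = 0
m(n) = 1/n (m(n) = 1/(n + 0) = 1/n)
m(t(-2))*1889 = 1889/(2 - 1/(-2)) = 1889/(2 - 1*(-½)) = 1889/(2 + ½) = 1889/(5/2) = (⅖)*1889 = 3778/5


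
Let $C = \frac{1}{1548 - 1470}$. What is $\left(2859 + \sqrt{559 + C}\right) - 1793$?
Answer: $1066 + \frac{\sqrt{3401034}}{78} \approx 1089.6$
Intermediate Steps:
$C = \frac{1}{78} \approx 0.012821$
$\left(2859 + \sqrt{559 + C}\right) - 1793 = \left(2859 + \sqrt{559 + \frac{1}{78}}\right) - 1793 = \left(2859 + \sqrt{\frac{43603}{78}}\right) - 1793 = \left(2859 + \frac{\sqrt{3401034}}{78}\right) - 1793 = 1066 + \frac{\sqrt{3401034}}{78}$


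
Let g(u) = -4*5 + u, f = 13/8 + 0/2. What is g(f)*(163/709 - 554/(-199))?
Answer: -62507781/1128728 ≈ -55.379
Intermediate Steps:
f = 13/8 (f = 13*(⅛) + 0*(½) = 13/8 + 0 = 13/8 ≈ 1.6250)
g(u) = -20 + u
g(f)*(163/709 - 554/(-199)) = (-20 + 13/8)*(163/709 - 554/(-199)) = -147*(163*(1/709) - 554*(-1/199))/8 = -147*(163/709 + 554/199)/8 = -147/8*425223/141091 = -62507781/1128728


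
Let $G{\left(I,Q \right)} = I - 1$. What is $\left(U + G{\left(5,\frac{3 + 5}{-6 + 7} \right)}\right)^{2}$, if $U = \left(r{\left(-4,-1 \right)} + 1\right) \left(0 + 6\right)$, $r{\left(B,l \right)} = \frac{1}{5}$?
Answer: $\frac{3136}{25} \approx 125.44$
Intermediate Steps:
$r{\left(B,l \right)} = \frac{1}{5}$
$G{\left(I,Q \right)} = -1 + I$
$U = \frac{36}{5}$ ($U = \left(\frac{1}{5} + 1\right) \left(0 + 6\right) = \frac{6}{5} \cdot 6 = \frac{36}{5} \approx 7.2$)
$\left(U + G{\left(5,\frac{3 + 5}{-6 + 7} \right)}\right)^{2} = \left(\frac{36}{5} + \left(-1 + 5\right)\right)^{2} = \left(\frac{36}{5} + 4\right)^{2} = \left(\frac{56}{5}\right)^{2} = \frac{3136}{25}$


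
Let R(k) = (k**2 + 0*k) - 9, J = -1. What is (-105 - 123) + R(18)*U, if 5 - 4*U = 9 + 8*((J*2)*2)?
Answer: 1977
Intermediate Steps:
R(k) = -9 + k**2 (R(k) = (k**2 + 0) - 9 = k**2 - 9 = -9 + k**2)
U = 7 (U = 5/4 - (9 + 8*(-1*2*2))/4 = 5/4 - (9 + 8*(-2*2))/4 = 5/4 - (9 + 8*(-4))/4 = 5/4 - (9 - 32)/4 = 5/4 - 1/4*(-23) = 5/4 + 23/4 = 7)
(-105 - 123) + R(18)*U = (-105 - 123) + (-9 + 18**2)*7 = -228 + (-9 + 324)*7 = -228 + 315*7 = -228 + 2205 = 1977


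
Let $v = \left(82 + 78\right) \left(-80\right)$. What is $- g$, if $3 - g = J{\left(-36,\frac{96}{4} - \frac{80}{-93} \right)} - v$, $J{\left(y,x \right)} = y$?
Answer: $12761$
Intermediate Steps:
$v = -12800$ ($v = 160 \left(-80\right) = -12800$)
$g = -12761$ ($g = 3 - \left(-36 - -12800\right) = 3 - \left(-36 + 12800\right) = 3 - 12764 = -12761$)
$- g = \left(-1\right) \left(-12761\right) = 12761$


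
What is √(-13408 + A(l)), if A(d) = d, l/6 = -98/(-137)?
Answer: 2*I*√62893549/137 ≈ 115.77*I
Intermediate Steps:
l = 588/137 (l = 6*(-98/(-137)) = 6*(-98*(-1/137)) = 6*(98/137) = 588/137 ≈ 4.2920)
√(-13408 + A(l)) = √(-13408 + 588/137) = √(-1836308/137) = 2*I*√62893549/137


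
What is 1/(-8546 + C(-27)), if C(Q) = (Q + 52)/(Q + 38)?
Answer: -11/93981 ≈ -0.00011704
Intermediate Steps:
C(Q) = (52 + Q)/(38 + Q)
1/(-8546 + C(-27)) = 1/(-8546 + (52 - 27)/(38 - 27)) = 1/(-8546 + 25/11) = 1/(-93981/11) = -11/93981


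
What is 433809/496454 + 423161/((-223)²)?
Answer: 231652858855/24688160966 ≈ 9.3831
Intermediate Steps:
433809/496454 + 423161/((-223)²) = 433809*(1/496454) + 423161/49729 = 433809/496454 + 423161*(1/49729) = 433809/496454 + 423161/49729 = 231652858855/24688160966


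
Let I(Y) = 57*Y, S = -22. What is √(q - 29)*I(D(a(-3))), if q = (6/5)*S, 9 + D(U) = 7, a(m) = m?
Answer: -114*I*√1385/5 ≈ -848.52*I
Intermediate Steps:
D(U) = -2 (D(U) = -9 + 7 = -2)
q = -132/5 (q = (6/5)*(-22) = -132/5 ≈ -26.400)
√(q - 29)*I(D(a(-3))) = √(-132/5 - 29)*(57*(-2)) = √(-277/5)*(-114) = (I*√1385/5)*(-114) = -114*I*√1385/5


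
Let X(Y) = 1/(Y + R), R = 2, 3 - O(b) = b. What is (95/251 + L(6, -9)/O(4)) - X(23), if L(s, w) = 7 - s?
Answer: -4151/6275 ≈ -0.66151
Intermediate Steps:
O(b) = 3 - b
X(Y) = 1/(2 + Y) (X(Y) = 1/(Y + 2) = 1/(2 + Y))
(95/251 + L(6, -9)/O(4)) - X(23) = (95/251 + (7 - 1*6)/(3 - 1*4)) - 1/(2 + 23) = (95*(1/251) + (7 - 6)/(3 - 4)) - 1/25 = (95/251 + 1/(-1)) - 1*1/25 = (95/251 + 1*(-1)) - 1/25 = (95/251 - 1) - 1/25 = -156/251 - 1/25 = -4151/6275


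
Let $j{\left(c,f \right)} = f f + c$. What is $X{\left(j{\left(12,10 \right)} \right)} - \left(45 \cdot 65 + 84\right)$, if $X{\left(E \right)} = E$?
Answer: $-2897$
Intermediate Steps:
$j{\left(c,f \right)} = c + f^{2}$ ($j{\left(c,f \right)} = f^{2} + c = c + f^{2}$)
$X{\left(j{\left(12,10 \right)} \right)} - \left(45 \cdot 65 + 84\right) = \left(12 + 10^{2}\right) - \left(45 \cdot 65 + 84\right) = \left(12 + 100\right) - \left(2925 + 84\right) = 112 - 3009 = -2897$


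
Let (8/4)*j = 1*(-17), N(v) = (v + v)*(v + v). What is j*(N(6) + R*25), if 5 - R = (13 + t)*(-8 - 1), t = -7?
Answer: -27523/2 ≈ -13762.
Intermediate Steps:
N(v) = 4*v² (N(v) = (2*v)*(2*v) = 4*v²)
R = 59 (R = 5 - (13 - 7)*(-8 - 1) = 5 - 6*(-9) = 5 - 1*(-54) = 5 + 54 = 59)
j = -17/2 (j = (1*(-17))/2 = (½)*(-17) = -17/2 ≈ -8.5000)
j*(N(6) + R*25) = -17*(4*6² + 59*25)/2 = -17*(4*36 + 1475)/2 = -17*(144 + 1475)/2 = -17/2*1619 = -27523/2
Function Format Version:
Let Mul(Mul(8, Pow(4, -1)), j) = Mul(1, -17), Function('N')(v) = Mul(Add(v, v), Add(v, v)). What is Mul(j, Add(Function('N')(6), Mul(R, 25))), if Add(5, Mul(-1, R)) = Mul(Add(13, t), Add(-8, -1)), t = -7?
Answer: Rational(-27523, 2) ≈ -13762.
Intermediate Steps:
Function('N')(v) = Mul(4, Pow(v, 2)) (Function('N')(v) = Mul(Mul(2, v), Mul(2, v)) = Mul(4, Pow(v, 2)))
R = 59 (R = Add(5, Mul(-1, Mul(Add(13, -7), Add(-8, -1)))) = Add(5, Mul(-1, Mul(6, -9))) = Add(5, Mul(-1, -54)) = Add(5, 54) = 59)
j = Rational(-17, 2) (j = Mul(Rational(1, 2), Mul(1, -17)) = Mul(Rational(1, 2), -17) = Rational(-17, 2) ≈ -8.5000)
Mul(j, Add(Function('N')(6), Mul(R, 25))) = Mul(Rational(-17, 2), Add(Mul(4, Pow(6, 2)), Mul(59, 25))) = Mul(Rational(-17, 2), Add(Mul(4, 36), 1475)) = Mul(Rational(-17, 2), Add(144, 1475)) = Mul(Rational(-17, 2), 1619) = Rational(-27523, 2)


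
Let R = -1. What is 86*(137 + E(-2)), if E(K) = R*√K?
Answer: 11782 - 86*I*√2 ≈ 11782.0 - 121.62*I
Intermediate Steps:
E(K) = -√K
86*(137 + E(-2)) = 86*(137 - √(-2)) = 86*(137 - I*√2) = 11782 - 86*I*√2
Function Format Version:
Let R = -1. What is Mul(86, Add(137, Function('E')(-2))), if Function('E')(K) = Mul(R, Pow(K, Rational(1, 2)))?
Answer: Add(11782, Mul(-86, I, Pow(2, Rational(1, 2)))) ≈ Add(11782., Mul(-121.62, I))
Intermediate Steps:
Function('E')(K) = Mul(-1, Pow(K, Rational(1, 2)))
Mul(86, Add(137, Function('E')(-2))) = Mul(86, Add(137, Mul(-1, Pow(-2, Rational(1, 2))))) = Mul(86, Add(137, Mul(-1, Mul(I, Pow(2, Rational(1, 2)))))) = Mul(86, Add(137, Mul(-1, I, Pow(2, Rational(1, 2))))) = Add(11782, Mul(-86, I, Pow(2, Rational(1, 2))))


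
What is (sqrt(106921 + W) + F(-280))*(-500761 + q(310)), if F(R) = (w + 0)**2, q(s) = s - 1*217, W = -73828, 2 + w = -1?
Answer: -4506012 - 1502004*sqrt(3677) ≈ -9.5585e+7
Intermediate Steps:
w = -3 (w = -2 - 1 = -3)
q(s) = -217 + s (q(s) = s - 217 = -217 + s)
F(R) = 9 (F(R) = (-3 + 0)**2 = (-3)**2 = 9)
(sqrt(106921 + W) + F(-280))*(-500761 + q(310)) = (sqrt(106921 - 73828) + 9)*(-500761 + (-217 + 310)) = (sqrt(33093) + 9)*(-500761 + 93) = (3*sqrt(3677) + 9)*(-500668) = (9 + 3*sqrt(3677))*(-500668) = -4506012 - 1502004*sqrt(3677)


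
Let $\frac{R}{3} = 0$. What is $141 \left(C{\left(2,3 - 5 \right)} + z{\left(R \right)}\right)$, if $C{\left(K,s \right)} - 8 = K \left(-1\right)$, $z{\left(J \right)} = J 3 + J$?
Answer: $846$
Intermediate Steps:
$R = 0$ ($R = 3 \cdot 0 = 0$)
$z{\left(J \right)} = 4 J$ ($z{\left(J \right)} = 3 J + J = 4 J$)
$C{\left(K,s \right)} = 8 - K$ ($C{\left(K,s \right)} = 8 + K \left(-1\right) = 8 - K$)
$141 \left(C{\left(2,3 - 5 \right)} + z{\left(R \right)}\right) = 141 \left(\left(8 - 2\right) + 4 \cdot 0\right) = 141 \left(\left(8 - 2\right) + 0\right) = 141 \left(6 + 0\right) = 141 \cdot 6 = 846$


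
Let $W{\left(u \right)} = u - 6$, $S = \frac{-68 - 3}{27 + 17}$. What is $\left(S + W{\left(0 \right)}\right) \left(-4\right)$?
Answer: $\frac{335}{11} \approx 30.455$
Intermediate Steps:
$S = - \frac{71}{44} \approx -1.6136$
$W{\left(u \right)} = -6 + u$ ($W{\left(u \right)} = u - 6 = -6 + u$)
$\left(S + W{\left(0 \right)}\right) \left(-4\right) = \left(- \frac{71}{44} + \left(-6 + 0\right)\right) \left(-4\right) = \left(- \frac{71}{44} - 6\right) \left(-4\right) = \left(- \frac{335}{44}\right) \left(-4\right) = \frac{335}{11}$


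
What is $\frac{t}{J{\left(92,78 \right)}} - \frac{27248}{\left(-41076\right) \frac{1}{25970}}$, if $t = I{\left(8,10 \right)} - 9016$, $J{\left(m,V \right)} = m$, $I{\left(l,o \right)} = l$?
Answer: $\frac{577964276}{33741} \approx 17129.0$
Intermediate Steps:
$t = -9008$ ($t = 8 - 9016 = -9008$)
$\frac{t}{J{\left(92,78 \right)}} - \frac{27248}{\left(-41076\right) \frac{1}{25970}} = - \frac{9008}{92} - \frac{27248}{\left(-41076\right) \frac{1}{25970}} = \left(-9008\right) \frac{1}{92} - \frac{27248}{\left(-41076\right) \frac{1}{25970}} = - \frac{2252}{23} - \frac{27248}{- \frac{2934}{1855}} = - \frac{2252}{23} - - \frac{25272520}{1467} = - \frac{2252}{23} + \frac{25272520}{1467} = \frac{577964276}{33741}$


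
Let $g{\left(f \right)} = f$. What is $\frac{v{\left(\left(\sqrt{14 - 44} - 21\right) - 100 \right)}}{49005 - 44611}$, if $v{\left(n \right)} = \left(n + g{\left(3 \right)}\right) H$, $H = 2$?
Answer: $- \frac{118}{2197} + \frac{i \sqrt{30}}{2197} \approx -0.05371 + 0.002493 i$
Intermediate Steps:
$v{\left(n \right)} = 6 + 2 n$ ($v{\left(n \right)} = \left(n + 3\right) 2 = \left(3 + n\right) 2 = 6 + 2 n$)
$\frac{v{\left(\left(\sqrt{14 - 44} - 21\right) - 100 \right)}}{49005 - 44611} = \frac{6 + 2 \left(\left(\sqrt{14 - 44} - 21\right) - 100\right)}{49005 - 44611} = \frac{6 + 2 \left(\left(\sqrt{-30} - 21\right) - 100\right)}{49005 - 44611} = \frac{6 + 2 \left(\left(i \sqrt{30} - 21\right) - 100\right)}{4394} = \left(6 + 2 \left(\left(-21 + i \sqrt{30}\right) - 100\right)\right) \frac{1}{4394} = \left(6 + 2 \left(-121 + i \sqrt{30}\right)\right) \frac{1}{4394} = \left(6 - \left(242 - 2 i \sqrt{30}\right)\right) \frac{1}{4394} = \left(-236 + 2 i \sqrt{30}\right) \frac{1}{4394} = - \frac{118}{2197} + \frac{i \sqrt{30}}{2197}$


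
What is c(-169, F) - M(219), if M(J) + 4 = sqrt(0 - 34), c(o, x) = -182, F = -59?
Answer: -178 - I*sqrt(34) ≈ -178.0 - 5.831*I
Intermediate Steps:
M(J) = -4 + I*sqrt(34) (M(J) = -4 + sqrt(0 - 34) = -4 + sqrt(-34) = -4 + I*sqrt(34))
c(-169, F) - M(219) = -182 - (-4 + I*sqrt(34)) = -182 + (4 - I*sqrt(34)) = -178 - I*sqrt(34)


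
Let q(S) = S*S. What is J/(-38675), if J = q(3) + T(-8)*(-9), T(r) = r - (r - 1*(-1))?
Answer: -18/38675 ≈ -0.00046542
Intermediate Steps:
q(S) = S²
T(r) = -1 (T(r) = r - (r + 1) = r - (1 + r) = r + (-1 - r) = -1)
J = 18 (J = 3² - 1*(-9) = 9 + 9 = 18)
J/(-38675) = 18/(-38675) = 18*(-1/38675) = -18/38675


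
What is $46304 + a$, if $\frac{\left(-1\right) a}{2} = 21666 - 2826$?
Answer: $8624$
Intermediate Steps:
$a = -37680$ ($a = - 2 \left(21666 - 2826\right) = \left(-2\right) 18840 = -37680$)
$46304 + a = 46304 - 37680 = 8624$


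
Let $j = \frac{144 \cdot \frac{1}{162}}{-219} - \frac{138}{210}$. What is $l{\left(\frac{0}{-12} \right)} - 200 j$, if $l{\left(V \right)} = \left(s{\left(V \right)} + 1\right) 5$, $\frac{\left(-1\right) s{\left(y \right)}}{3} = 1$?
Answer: $\frac{1686550}{13797} \approx 122.24$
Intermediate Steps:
$s{\left(y \right)} = -3$ ($s{\left(y \right)} = \left(-3\right) 1 = -3$)
$j = - \frac{45613}{68985}$ ($j = 144 \cdot \frac{1}{162} \left(- \frac{1}{219}\right) - \frac{23}{35} = \frac{8}{9} \left(- \frac{1}{219}\right) - \frac{23}{35} = - \frac{8}{1971} - \frac{23}{35} = - \frac{45613}{68985} \approx -0.6612$)
$l{\left(V \right)} = -10$ ($l{\left(V \right)} = \left(-3 + 1\right) 5 = \left(-2\right) 5 = -10$)
$l{\left(\frac{0}{-12} \right)} - 200 j = -10 - - \frac{1824520}{13797} = -10 + \frac{1824520}{13797} = \frac{1686550}{13797}$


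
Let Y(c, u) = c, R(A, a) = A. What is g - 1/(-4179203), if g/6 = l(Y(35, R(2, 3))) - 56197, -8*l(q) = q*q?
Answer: -5651966674805/16716812 ≈ -3.3810e+5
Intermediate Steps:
l(q) = -q²/8 (l(q) = -q*q/8 = -q²/8)
g = -1352403/4 (g = 6*(-⅛*35² - 56197) = 6*(-⅛*1225 - 56197) = 6*(-1225/8 - 56197) = 6*(-450801/8) = -1352403/4 ≈ -3.3810e+5)
g - 1/(-4179203) = -1352403/4 - 1/(-4179203) = -1352403/4 - 1*(-1/4179203) = -1352403/4 + 1/4179203 = -5651966674805/16716812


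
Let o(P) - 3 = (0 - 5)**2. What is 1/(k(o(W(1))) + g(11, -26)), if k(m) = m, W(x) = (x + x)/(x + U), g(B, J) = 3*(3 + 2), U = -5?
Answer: 1/43 ≈ 0.023256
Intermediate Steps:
g(B, J) = 15 (g(B, J) = 3*5 = 15)
W(x) = 2*x/(-5 + x) (W(x) = (x + x)/(x - 5) = (2*x)/(-5 + x) = 2*x/(-5 + x))
o(P) = 28 (o(P) = 3 + (0 - 5)**2 = 3 + (-5)**2 = 3 + 25 = 28)
1/(k(o(W(1))) + g(11, -26)) = 1/(28 + 15) = 1/43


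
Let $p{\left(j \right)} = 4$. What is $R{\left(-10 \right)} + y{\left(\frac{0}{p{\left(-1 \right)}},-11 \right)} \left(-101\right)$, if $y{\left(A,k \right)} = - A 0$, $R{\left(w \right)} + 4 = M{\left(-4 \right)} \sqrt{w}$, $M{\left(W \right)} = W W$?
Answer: $-4 + 16 i \sqrt{10} \approx -4.0 + 50.596 i$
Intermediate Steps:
$M{\left(W \right)} = W^{2}$
$R{\left(w \right)} = -4 + 16 \sqrt{w}$ ($R{\left(w \right)} = -4 + \left(-4\right)^{2} \sqrt{w} = -4 + 16 \sqrt{w}$)
$y{\left(A,k \right)} = 0$
$R{\left(-10 \right)} + y{\left(\frac{0}{p{\left(-1 \right)}},-11 \right)} \left(-101\right) = \left(-4 + 16 \sqrt{-10}\right) + 0 \left(-101\right) = \left(-4 + 16 i \sqrt{10}\right) + 0 = -4 + 16 i \sqrt{10}$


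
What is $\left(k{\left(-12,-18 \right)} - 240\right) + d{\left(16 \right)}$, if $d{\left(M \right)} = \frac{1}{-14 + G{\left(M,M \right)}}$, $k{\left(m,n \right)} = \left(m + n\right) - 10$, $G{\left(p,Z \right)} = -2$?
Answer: $- \frac{4481}{16} \approx -280.06$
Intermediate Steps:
$k{\left(m,n \right)} = -10 + m + n$
$d{\left(M \right)} = - \frac{1}{16}$ ($d{\left(M \right)} = \frac{1}{-14 - 2} = \frac{1}{-16} = - \frac{1}{16}$)
$\left(k{\left(-12,-18 \right)} - 240\right) + d{\left(16 \right)} = \left(\left(-10 - 12 - 18\right) - 240\right) - \frac{1}{16} = \left(-40 - 240\right) - \frac{1}{16} = -280 - \frac{1}{16} = - \frac{4481}{16}$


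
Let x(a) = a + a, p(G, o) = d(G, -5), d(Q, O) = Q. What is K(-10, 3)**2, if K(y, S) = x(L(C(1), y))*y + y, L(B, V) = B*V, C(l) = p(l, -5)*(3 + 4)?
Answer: 1932100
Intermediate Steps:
p(G, o) = G
C(l) = 7*l (C(l) = l*(3 + 4) = l*7 = 7*l)
x(a) = 2*a
K(y, S) = y + 14*y**2 (K(y, S) = (2*((7*1)*y))*y + y = (2*(7*y))*y + y = (14*y)*y + y = 14*y**2 + y = y + 14*y**2)
K(-10, 3)**2 = (-10*(1 + 14*(-10)))**2 = (-10*(1 - 140))**2 = (-10*(-139))**2 = 1390**2 = 1932100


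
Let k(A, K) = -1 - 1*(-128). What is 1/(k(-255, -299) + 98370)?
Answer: 1/98497 ≈ 1.0153e-5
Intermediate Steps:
k(A, K) = 127 (k(A, K) = -1 + 128 = 127)
1/(k(-255, -299) + 98370) = 1/(127 + 98370) = 1/98497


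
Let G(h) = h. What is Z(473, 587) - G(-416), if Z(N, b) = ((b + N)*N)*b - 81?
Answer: 294310395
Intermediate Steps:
Z(N, b) = -81 + N*b*(N + b) (Z(N, b) = ((N + b)*N)*b - 81 = (N*(N + b))*b - 81 = N*b*(N + b) - 81 = -81 + N*b*(N + b))
Z(473, 587) - G(-416) = (-81 + 473*587² + 587*473²) - 1*(-416) = (-81 + 473*344569 + 587*223729) + 416 = (-81 + 162981137 + 131328923) + 416 = 294309979 + 416 = 294310395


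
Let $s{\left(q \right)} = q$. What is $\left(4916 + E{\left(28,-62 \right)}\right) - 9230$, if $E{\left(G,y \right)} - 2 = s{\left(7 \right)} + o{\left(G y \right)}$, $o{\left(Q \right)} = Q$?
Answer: $-6041$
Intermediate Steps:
$E{\left(G,y \right)} = 9 + G y$ ($E{\left(G,y \right)} = 2 + \left(7 + G y\right) = 9 + G y$)
$\left(4916 + E{\left(28,-62 \right)}\right) - 9230 = \left(4916 + \left(9 + 28 \left(-62\right)\right)\right) - 9230 = \left(4916 + \left(9 - 1736\right)\right) - 9230 = \left(4916 - 1727\right) - 9230 = 3189 - 9230 = -6041$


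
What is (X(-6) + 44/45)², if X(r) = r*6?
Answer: 2483776/2025 ≈ 1226.6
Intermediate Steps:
X(r) = 6*r
(X(-6) + 44/45)² = (6*(-6) + 44/45)² = (-36 + 44*(1/45))² = (-36 + 44/45)² = (-1576/45)² = 2483776/2025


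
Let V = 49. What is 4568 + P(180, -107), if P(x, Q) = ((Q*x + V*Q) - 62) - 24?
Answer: -20021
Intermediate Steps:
P(x, Q) = -86 + 49*Q + Q*x (P(x, Q) = ((Q*x + 49*Q) - 62) - 24 = ((49*Q + Q*x) - 62) - 24 = (-62 + 49*Q + Q*x) - 24 = -86 + 49*Q + Q*x)
4568 + P(180, -107) = 4568 + (-86 + 49*(-107) - 107*180) = 4568 + (-86 - 5243 - 19260) = 4568 - 24589 = -20021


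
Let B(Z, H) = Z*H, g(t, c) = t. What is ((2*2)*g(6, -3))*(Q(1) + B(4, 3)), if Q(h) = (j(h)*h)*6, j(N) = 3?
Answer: 720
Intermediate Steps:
Q(h) = 18*h (Q(h) = (3*h)*6 = 18*h)
B(Z, H) = H*Z
((2*2)*g(6, -3))*(Q(1) + B(4, 3)) = ((2*2)*6)*(18*1 + 3*4) = (4*6)*(18 + 12) = 24*30 = 720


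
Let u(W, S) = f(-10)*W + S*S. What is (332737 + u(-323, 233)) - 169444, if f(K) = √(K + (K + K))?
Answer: 217582 - 323*I*√30 ≈ 2.1758e+5 - 1769.1*I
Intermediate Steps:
f(K) = √3*√K (f(K) = √(K + 2*K) = √(3*K) = √3*√K)
u(W, S) = S² + I*W*√30 (u(W, S) = (√3*√(-10))*W + S*S = (√3*(I*√10))*W + S² = (I*√30)*W + S² = I*W*√30 + S² = S² + I*W*√30)
(332737 + u(-323, 233)) - 169444 = (332737 + (233² + I*(-323)*√30)) - 169444 = (332737 + (54289 - 323*I*√30)) - 169444 = (387026 - 323*I*√30) - 169444 = 217582 - 323*I*√30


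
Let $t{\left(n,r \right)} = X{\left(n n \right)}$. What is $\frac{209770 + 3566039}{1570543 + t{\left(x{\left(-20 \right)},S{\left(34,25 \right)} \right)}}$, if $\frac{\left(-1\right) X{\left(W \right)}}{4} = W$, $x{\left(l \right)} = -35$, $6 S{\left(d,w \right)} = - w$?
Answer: $\frac{1258603}{521881} \approx 2.4117$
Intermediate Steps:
$S{\left(d,w \right)} = - \frac{w}{6}$ ($S{\left(d,w \right)} = \frac{\left(-1\right) w}{6} = - \frac{w}{6}$)
$X{\left(W \right)} = - 4 W$
$t{\left(n,r \right)} = - 4 n^{2}$ ($t{\left(n,r \right)} = - 4 n n = - 4 n^{2}$)
$\frac{209770 + 3566039}{1570543 + t{\left(x{\left(-20 \right)},S{\left(34,25 \right)} \right)}} = \frac{209770 + 3566039}{1570543 - 4 \left(-35\right)^{2}} = \frac{3775809}{1570543 - 4900} = \frac{3775809}{1565643} = 3775809 \cdot \frac{1}{1565643} = \frac{1258603}{521881}$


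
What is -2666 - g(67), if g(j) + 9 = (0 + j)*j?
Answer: -7146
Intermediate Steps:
g(j) = -9 + j**2 (g(j) = -9 + (0 + j)*j = -9 + j*j = -9 + j**2)
-2666 - g(67) = -2666 - (-9 + 67**2) = -2666 - (-9 + 4489) = -2666 - 1*4480 = -2666 - 4480 = -7146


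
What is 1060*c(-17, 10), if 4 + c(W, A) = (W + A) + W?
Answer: -29680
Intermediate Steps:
c(W, A) = -4 + A + 2*W (c(W, A) = -4 + ((W + A) + W) = -4 + ((A + W) + W) = -4 + (A + 2*W) = -4 + A + 2*W)
1060*c(-17, 10) = 1060*(-4 + 10 + 2*(-17)) = 1060*(-4 + 10 - 34) = 1060*(-28) = -29680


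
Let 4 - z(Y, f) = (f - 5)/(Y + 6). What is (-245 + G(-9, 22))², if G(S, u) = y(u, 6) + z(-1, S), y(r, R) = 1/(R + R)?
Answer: 204118369/3600 ≈ 56700.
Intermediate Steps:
y(r, R) = 1/(2*R)
z(Y, f) = 4 - (-5 + f)/(6 + Y) (z(Y, f) = 4 - (f - 5)/(Y + 6) = 4 - (-5 + f)/(6 + Y))
G(S, u) = 61/12 - S/5 (G(S, u) = (½)/6 + (29 - S + 4*(-1))/(6 - 1) = (½)*(⅙) + (29 - S - 4)/5 = 1/12 + (25 - S)/5 = 1/12 + (5 - S/5) = 61/12 - S/5)
(-245 + G(-9, 22))² = (-245 + (61/12 - ⅕*(-9)))² = (-245 + (61/12 + 9/5))² = (-245 + 413/60)² = (-14287/60)² = 204118369/3600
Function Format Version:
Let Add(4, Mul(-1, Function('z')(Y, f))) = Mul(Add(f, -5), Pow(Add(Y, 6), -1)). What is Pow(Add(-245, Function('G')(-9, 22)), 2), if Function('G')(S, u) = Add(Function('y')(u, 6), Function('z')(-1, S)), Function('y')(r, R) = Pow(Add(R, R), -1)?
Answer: Rational(204118369, 3600) ≈ 56700.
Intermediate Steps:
Function('y')(r, R) = Mul(Rational(1, 2), Pow(R, -1)) (Function('y')(r, R) = Pow(Mul(2, R), -1) = Mul(Rational(1, 2), Pow(R, -1)))
Function('z')(Y, f) = Add(4, Mul(-1, Pow(Add(6, Y), -1), Add(-5, f))) (Function('z')(Y, f) = Add(4, Mul(-1, Mul(Add(f, -5), Pow(Add(Y, 6), -1)))) = Add(4, Mul(-1, Mul(Add(-5, f), Pow(Add(6, Y), -1)))) = Add(4, Mul(-1, Mul(Pow(Add(6, Y), -1), Add(-5, f)))) = Add(4, Mul(-1, Pow(Add(6, Y), -1), Add(-5, f))))
Function('G')(S, u) = Add(Rational(61, 12), Mul(Rational(-1, 5), S)) (Function('G')(S, u) = Add(Mul(Rational(1, 2), Pow(6, -1)), Mul(Pow(Add(6, -1), -1), Add(29, Mul(-1, S), Mul(4, -1)))) = Add(Mul(Rational(1, 2), Rational(1, 6)), Mul(Pow(5, -1), Add(29, Mul(-1, S), -4))) = Add(Rational(1, 12), Mul(Rational(1, 5), Add(25, Mul(-1, S)))) = Add(Rational(1, 12), Add(5, Mul(Rational(-1, 5), S))) = Add(Rational(61, 12), Mul(Rational(-1, 5), S)))
Pow(Add(-245, Function('G')(-9, 22)), 2) = Pow(Add(-245, Add(Rational(61, 12), Mul(Rational(-1, 5), -9))), 2) = Pow(Add(-245, Add(Rational(61, 12), Rational(9, 5))), 2) = Pow(Add(-245, Rational(413, 60)), 2) = Pow(Rational(-14287, 60), 2) = Rational(204118369, 3600)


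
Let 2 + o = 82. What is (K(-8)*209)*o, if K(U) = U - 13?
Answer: -351120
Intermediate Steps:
o = 80 (o = -2 + 82 = 80)
K(U) = -13 + U
(K(-8)*209)*o = ((-13 - 8)*209)*80 = -21*209*80 = -4389*80 = -351120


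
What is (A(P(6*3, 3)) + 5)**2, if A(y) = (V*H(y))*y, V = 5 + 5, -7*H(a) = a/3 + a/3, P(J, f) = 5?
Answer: 156025/441 ≈ 353.80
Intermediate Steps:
H(a) = -2*a/21 (H(a) = -(a/3 + a/3)/7 = -2*a/21)
V = 10
A(y) = -20*y**2/21 (A(y) = (10*(-2*y/21))*y = (-20*y/21)*y = -20*y**2/21)
(A(P(6*3, 3)) + 5)**2 = (-20/21*5**2 + 5)**2 = (-20/21*25 + 5)**2 = (-500/21 + 5)**2 = (-395/21)**2 = 156025/441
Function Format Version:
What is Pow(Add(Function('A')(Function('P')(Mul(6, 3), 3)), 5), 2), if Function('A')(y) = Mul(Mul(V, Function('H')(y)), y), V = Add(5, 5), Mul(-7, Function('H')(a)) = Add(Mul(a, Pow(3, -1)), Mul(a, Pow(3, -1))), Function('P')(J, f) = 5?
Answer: Rational(156025, 441) ≈ 353.80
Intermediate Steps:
Function('H')(a) = Mul(Rational(-2, 21), a) (Function('H')(a) = Mul(Rational(-1, 7), Add(Mul(a, Pow(3, -1)), Mul(a, Pow(3, -1)))) = Mul(Rational(-1, 7), Add(Mul(a, Rational(1, 3)), Mul(a, Rational(1, 3)))) = Mul(Rational(-1, 7), Add(Mul(Rational(1, 3), a), Mul(Rational(1, 3), a))) = Mul(Rational(-1, 7), Mul(Rational(2, 3), a)) = Mul(Rational(-2, 21), a))
V = 10
Function('A')(y) = Mul(Rational(-20, 21), Pow(y, 2)) (Function('A')(y) = Mul(Mul(10, Mul(Rational(-2, 21), y)), y) = Mul(Mul(Rational(-20, 21), y), y) = Mul(Rational(-20, 21), Pow(y, 2)))
Pow(Add(Function('A')(Function('P')(Mul(6, 3), 3)), 5), 2) = Pow(Add(Mul(Rational(-20, 21), Pow(5, 2)), 5), 2) = Pow(Add(Mul(Rational(-20, 21), 25), 5), 2) = Pow(Add(Rational(-500, 21), 5), 2) = Pow(Rational(-395, 21), 2) = Rational(156025, 441)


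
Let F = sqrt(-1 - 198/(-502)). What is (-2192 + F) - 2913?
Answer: -5105 + 2*I*sqrt(9538)/251 ≈ -5105.0 + 0.77819*I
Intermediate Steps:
F = 2*I*sqrt(9538)/251 (F = sqrt(-1 - 198*(-1/502)) = sqrt(-1 + 99/251) = sqrt(-152/251) = 2*I*sqrt(9538)/251 ≈ 0.77819*I)
(-2192 + F) - 2913 = (-2192 + 2*I*sqrt(9538)/251) - 2913 = -5105 + 2*I*sqrt(9538)/251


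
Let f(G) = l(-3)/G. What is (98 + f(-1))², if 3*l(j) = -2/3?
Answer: 781456/81 ≈ 9647.6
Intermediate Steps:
l(j) = -2/9 (l(j) = (-2/3)/3 = (-2*⅓)/3 = (⅓)*(-⅔) = -2/9)
f(G) = -2/(9*G)
(98 + f(-1))² = (98 - 2/9/(-1))² = (98 - 2/9*(-1))² = (98 + 2/9)² = (884/9)² = 781456/81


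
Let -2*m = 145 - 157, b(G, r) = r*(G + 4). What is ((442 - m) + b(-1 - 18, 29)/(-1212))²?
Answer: 31077811521/163216 ≈ 1.9041e+5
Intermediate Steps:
b(G, r) = r*(4 + G)
m = 6 (m = -(145 - 157)/2 = -½*(-12) = 6)
((442 - m) + b(-1 - 18, 29)/(-1212))² = ((442 - 1*6) + (29*(4 + (-1 - 18)))/(-1212))² = ((442 - 6) + (29*(4 - 19))*(-1/1212))² = (436 + (29*(-15))*(-1/1212))² = (436 - 435*(-1/1212))² = (436 + 145/404)² = (176289/404)² = 31077811521/163216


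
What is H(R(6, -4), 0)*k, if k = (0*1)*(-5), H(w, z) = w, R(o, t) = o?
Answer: 0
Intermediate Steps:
k = 0 (k = 0*(-5) = 0)
H(R(6, -4), 0)*k = 6*0 = 0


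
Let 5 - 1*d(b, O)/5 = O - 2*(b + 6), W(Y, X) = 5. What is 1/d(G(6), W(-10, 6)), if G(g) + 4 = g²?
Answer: 1/380 ≈ 0.0026316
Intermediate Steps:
G(g) = -4 + g²
d(b, O) = 85 - 5*O + 10*b (d(b, O) = 25 - 5*(O - 2*(b + 6)) = 25 - 5*(O - 2*(6 + b)) = 25 - 5*(O + (-12 - 2*b)) = 25 - 5*(-12 + O - 2*b) = 25 + (60 - 5*O + 10*b) = 85 - 5*O + 10*b)
1/d(G(6), W(-10, 6)) = 1/(85 - 5*5 + 10*(-4 + 6²)) = 1/(85 - 25 + 10*(-4 + 36)) = 1/(85 - 25 + 10*32) = 1/(85 - 25 + 320) = 1/380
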